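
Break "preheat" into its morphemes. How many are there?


Word: "preheat"
Morphemes: pre- + heat
Each morpheme carries meaning
= 2 morphemes


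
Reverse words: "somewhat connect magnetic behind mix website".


Original: "somewhat connect magnetic behind mix website"
Words (1..n): somewhat | connect | magnetic | behind | mix | website
Reversed (n..1): website | mix | behind | magnetic | connect | somewhat
Result = "website mix behind magnetic connect somewhat"


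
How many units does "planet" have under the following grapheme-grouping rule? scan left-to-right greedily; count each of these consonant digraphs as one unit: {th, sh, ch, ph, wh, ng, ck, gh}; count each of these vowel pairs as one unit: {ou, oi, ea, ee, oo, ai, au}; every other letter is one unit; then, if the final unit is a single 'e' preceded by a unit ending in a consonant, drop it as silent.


Word: "planet" (6 letters)
Left-to-right scan:
  (1) 'p' (letter)
  (2) 'l' (letter)
  (3) 'a' (letter)
  (4) 'n' (letter)
  (5) 'e' (letter)
  (6) 't' (letter)
Units from scan: 6
Sound units = 6 units


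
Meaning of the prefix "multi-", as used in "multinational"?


Prefix: multi-
Example: multinational (multi- + national)
Meaning = many


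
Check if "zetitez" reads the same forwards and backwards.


Word: "zetitez"
Reversed: "zetitez"
Forward == Backward? zetitez == zetitez
Palindrome = Yes


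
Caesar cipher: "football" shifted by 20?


Word: "football"
Shift: 20
Each letter → (letter + shift) mod 26:
  'f' (5) + 20 = 25 → 'z'
  'o' (14) + 20 = 8 → 'i'
  'o' (14) + 20 = 8 → 'i'
  't' (19) + 20 = 13 → 'n'
  'b' (1) + 20 = 21 → 'v'
  'a' (0) + 20 = 20 → 'u'
  'l' (11) + 20 = 5 → 'f'
  'l' (11) + 20 = 5 → 'f'
Result = "ziinvuff"


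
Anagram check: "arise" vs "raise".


Word 1: "arise" → sorted: aeirs
Word 2: "raise" → sorted: aeirs
Same letters? aeirs == aeirs
Anagram = Yes


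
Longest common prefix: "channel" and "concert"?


Word 1: "channel"
Word 2: "concert"
Comparing from start:
  Pos 0: 'c' == 'c'
  Pos 1: 'h' != 'o' (stop)
LCP = "c" (length 1)


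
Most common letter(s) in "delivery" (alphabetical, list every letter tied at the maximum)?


Word: "delivery"
Letter counts:
  'd': 1
  'e': 2
  'i': 1
  'l': 1
  'r': 1
  'v': 1
  'y': 1
Maximum count = 2
Most frequent = 'e' (2 times each)


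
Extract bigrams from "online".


Word: "online" (length 6)
Number of bigrams = 6 - 2 + 1 = 5
  Position 0: "on"
  Position 1: "nl"
  Position 2: "li"
  Position 3: "in"
  Position 4: "ne"
Bigrams = "on", "nl", "li", "in", "ne"


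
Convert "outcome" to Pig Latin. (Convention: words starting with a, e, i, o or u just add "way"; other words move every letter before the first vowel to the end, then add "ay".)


Word: "outcome"
Starts with vowel → add 'way'
Pig Latin = "outcomeway"


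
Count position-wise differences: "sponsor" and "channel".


Comparing character by character (same length = 7):
  Pos 0: 's' vs 'c' !=
  Pos 1: 'p' vs 'h' !=
  Pos 2: 'o' vs 'a' !=
  Pos 3: 'n' vs 'n' =
  Pos 4: 's' vs 'n' !=
  Pos 5: 'o' vs 'e' !=
  Pos 6: 'r' vs 'l' !=
Hamming distance = 6


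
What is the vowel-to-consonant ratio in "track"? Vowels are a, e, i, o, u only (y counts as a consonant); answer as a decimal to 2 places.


Word: "track"
Vowels (a,e,i,o,u): 1
Consonants: 4
Ratio = 1/4
= 0.25


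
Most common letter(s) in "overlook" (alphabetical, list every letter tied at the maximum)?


Word: "overlook"
Letter counts:
  'e': 1
  'k': 1
  'l': 1
  'o': 3
  'r': 1
  'v': 1
Maximum count = 3
Most frequent = 'o' (3 times each)


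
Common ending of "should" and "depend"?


Word 1: "should"
Word 2: "depend"
Comparing from end:
  Pos -1: 'd' == 'd'
  Pos -2: 'l' != 'n' (stop)
LCS = "d" (length 1)


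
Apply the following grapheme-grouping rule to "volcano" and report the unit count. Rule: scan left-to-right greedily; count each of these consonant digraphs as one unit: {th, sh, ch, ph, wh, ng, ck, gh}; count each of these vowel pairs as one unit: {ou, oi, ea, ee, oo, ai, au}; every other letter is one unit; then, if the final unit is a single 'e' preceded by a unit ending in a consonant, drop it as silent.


Word: "volcano" (7 letters)
Left-to-right scan:
  1. 'v' (letter)
  2. 'o' (letter)
  3. 'l' (letter)
  4. 'c' (letter)
  5. 'a' (letter)
  6. 'n' (letter)
  7. 'o' (letter)
Units from scan: 7
Sound units = 7 units


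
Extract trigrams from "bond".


Word: "bond" (length 4)
Number of trigrams = 4 - 3 + 1 = 2
  Position 0: "bon"
  Position 1: "ond"
Trigrams = "bon", "ond"


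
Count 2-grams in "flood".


Word: "flood" (length 5)
Number of 2-grams = length - 2 + 1 = 5 - 2 + 1
= 4


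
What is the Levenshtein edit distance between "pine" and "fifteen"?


Word 1: "pine" (length 4)
Word 2: "fifteen" (length 7)
One optimal edit sequence (insert/delete/substitute each cost 1):
  1. substitute 'p' -> 'f'  (+1)
  2. keep 'i'
  3. insert 'f'  (+1)
  4. insert 't'  (+1)
  5. substitute 'n' -> 'e'  (+1)
  6. keep 'e'
  7. insert 'n'  (+1)
Total edit operations: 5
Edit distance = 5


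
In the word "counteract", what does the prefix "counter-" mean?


Prefix: counter-
As in: counteract -> counter- + act
Meaning = against / opposite


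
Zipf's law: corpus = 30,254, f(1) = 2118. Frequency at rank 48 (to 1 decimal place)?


Zipf's law: f(r) = f(1) / r
f(1) = 2118
f(48) = 2118 / 48
= 44.1 occurrences


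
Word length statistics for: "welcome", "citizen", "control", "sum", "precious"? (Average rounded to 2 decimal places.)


Lengths: "welcome"=7, "citizen"=7, "control"=7, "sum"=3, "precious"=8
Sum = 32, Count = 5
Average = 32/5 = 6.40
= avg=6.40, min=3, max=8


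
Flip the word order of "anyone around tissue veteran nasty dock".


Original: "anyone around tissue veteran nasty dock"
Words (1..n): anyone | around | tissue | veteran | nasty | dock
Reversed (n..1): dock | nasty | veteran | tissue | around | anyone
Result = "dock nasty veteran tissue around anyone"


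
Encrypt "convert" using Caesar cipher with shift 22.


Word: "convert"
Shift: 22
Each letter → (letter + shift) mod 26:
  'c' (2) + 22 = 24 → 'y'
  'o' (14) + 22 = 10 → 'k'
  'n' (13) + 22 = 9 → 'j'
  'v' (21) + 22 = 17 → 'r'
  'e' (4) + 22 = 0 → 'a'
  'r' (17) + 22 = 13 → 'n'
  't' (19) + 22 = 15 → 'p'
Result = "ykjranp"


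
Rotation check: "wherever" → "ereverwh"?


Word: "wherever", Candidate: "ereverwh"
Method: check if candidate is substring of word+word
"whereverwherever" contains "ereverwh"? Yes
Is rotation = Yes


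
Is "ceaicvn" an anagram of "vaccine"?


Word 1: "vaccine" → sorted: acceinv
Word 2: "ceaicvn" → sorted: acceinv
Same letters? acceinv == acceinv
Anagram = Yes


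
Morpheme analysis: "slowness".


Word: "slowness"
Morphemes: slow + -ness
Each morpheme carries meaning
= 2 morphemes


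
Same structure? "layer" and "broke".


Pattern of "layer": [0, 1, 2, 3, 4]
Pattern of "broke": [0, 1, 2, 3, 4]
Patterns match
Same pattern = Yes


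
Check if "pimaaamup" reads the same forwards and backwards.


Word: "pimaaamup"
Reversed: "pumaaamip"
Forward == Backward? pimaaamup != pumaaamip
Palindrome = No


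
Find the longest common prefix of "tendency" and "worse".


Word 1: "tendency"
Word 2: "worse"
Comparing from start:
  Pos 0: 't' != 'w' (stop)
LCP = "" (length 0)


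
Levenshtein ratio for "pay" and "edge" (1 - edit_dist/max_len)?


Word 1: "pay" (length 3)
Word 2: "edge" (length 4)
One optimal edit sequence:
  1. insert 'e'  (+1)
  2. substitute 'p' -> 'd'  (+1)
  3. substitute 'a' -> 'g'  (+1)
  4. substitute 'y' -> 'e'  (+1)
Edit distance = 4
Max length = max(3, 4) = 4
Similarity = 1 - 4/4
= 0.0000


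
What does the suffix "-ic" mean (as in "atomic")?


Suffix: -ic
Example: atomic (atom + -ic)
Meaning = relating to


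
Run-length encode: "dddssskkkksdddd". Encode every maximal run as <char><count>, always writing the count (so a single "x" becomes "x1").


String: "dddssskkkksdddd"
Scanning for consecutive runs:
  'd' x 3
  's' x 3
  'k' x 4
  's' x 1
  'd' x 4
RLE = "d3s3k4s1d4"


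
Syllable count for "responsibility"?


Word: "responsibility"
Syllable breakdown: re-spon-si-bil-i-ty
Counting: 6 parts
= 6 syllables


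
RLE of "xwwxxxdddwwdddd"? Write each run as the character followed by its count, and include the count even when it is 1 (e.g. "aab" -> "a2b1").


String: "xwwxxxdddwwdddd"
Scanning for consecutive runs:
  'x' x 1
  'w' x 2
  'x' x 3
  'd' x 3
  'w' x 2
  'd' x 4
RLE = "x1w2x3d3w2d4"


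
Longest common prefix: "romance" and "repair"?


Word 1: "romance"
Word 2: "repair"
Comparing from start:
  Pos 0: 'r' == 'r'
  Pos 1: 'o' != 'e' (stop)
LCP = "r" (length 1)


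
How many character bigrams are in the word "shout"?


Word: "shout" (length 5)
Number of 2-grams = length - 2 + 1 = 5 - 2 + 1
= 4


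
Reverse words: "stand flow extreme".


Original: "stand flow extreme"
Words (1..n): stand | flow | extreme
Reversed (n..1): extreme | flow | stand
Result = "extreme flow stand"


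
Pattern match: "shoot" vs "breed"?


Pattern of "shoot": [0, 1, 2, 2, 3]
Pattern of "breed": [0, 1, 2, 2, 3]
Patterns match
Same pattern = Yes


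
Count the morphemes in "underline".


Word: "underline"
Morphemes: under- | line
Each morpheme carries meaning
= 2 morphemes


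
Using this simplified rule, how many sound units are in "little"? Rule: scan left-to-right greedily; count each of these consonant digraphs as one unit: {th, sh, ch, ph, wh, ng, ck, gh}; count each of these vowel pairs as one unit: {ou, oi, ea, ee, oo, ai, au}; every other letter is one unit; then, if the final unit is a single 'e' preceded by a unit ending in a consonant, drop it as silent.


Word: "little" (6 letters)
Left-to-right scan:
  1. 'l' (letter)
  2. 'i' (letter)
  3. 't' (letter)
  4. 't' (letter)
  5. 'l' (letter)
  6. 'e' (letter)
Units from scan: 6
Final unit is 'e' after a consonant -> drop as silent (-1)
Sound units = 5 units


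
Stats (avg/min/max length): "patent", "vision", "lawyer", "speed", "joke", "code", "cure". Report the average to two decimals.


Lengths: "patent"=6, "vision"=6, "lawyer"=6, "speed"=5, "joke"=4, "code"=4, "cure"=4
Sum = 35, Count = 7
Average = 35/7 = 5.00
= avg=5.00, min=4, max=6


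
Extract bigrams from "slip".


Word: "slip" (length 4)
Number of bigrams = 4 - 2 + 1 = 3
  Position 0: "sl"
  Position 1: "li"
  Position 2: "ip"
Bigrams = "sl", "li", "ip"


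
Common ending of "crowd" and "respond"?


Word 1: "crowd"
Word 2: "respond"
Comparing from end:
  Pos -1: 'd' == 'd'
  Pos -2: 'w' != 'n' (stop)
LCS = "d" (length 1)


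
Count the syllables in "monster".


Word: "monster"
Syllable breakdown: mon · ster
Counting: 2 parts
= 2 syllables


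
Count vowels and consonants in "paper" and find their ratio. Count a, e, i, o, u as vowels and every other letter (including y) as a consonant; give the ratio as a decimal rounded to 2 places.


Word: "paper"
Vowels (a,e,i,o,u): 2
Consonants: 3
Ratio = 2/3
= 0.67


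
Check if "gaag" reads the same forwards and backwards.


Word: "gaag"
Reversed: "gaag"
Forward == Backward? gaag == gaag
Palindrome = Yes


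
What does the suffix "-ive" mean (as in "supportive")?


Suffix: -ive
As in: supportive -> support + -ive
Meaning = tending to


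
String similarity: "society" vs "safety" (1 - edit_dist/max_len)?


Word 1: "society" (length 7)
Word 2: "safety" (length 6)
One optimal edit sequence:
  1. keep 's'
  2. delete 'o'  (+1)
  3. substitute 'c' -> 'a'  (+1)
  4. substitute 'i' -> 'f'  (+1)
  5. keep 'e'
  6. keep 't'
  7. keep 'y'
Edit distance = 3
Max length = max(7, 6) = 7
Similarity = 1 - 3/7
= 0.5714


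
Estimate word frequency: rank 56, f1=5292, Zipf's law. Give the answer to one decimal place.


Zipf's law: f(r) = f(1) / r
f(1) = 5292
f(56) = 5292 / 56
= 94.5 occurrences


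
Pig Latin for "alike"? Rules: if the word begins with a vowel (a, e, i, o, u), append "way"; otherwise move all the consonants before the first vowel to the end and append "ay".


Word: "alike"
Starts with vowel → add 'way'
Pig Latin = "alikeway"


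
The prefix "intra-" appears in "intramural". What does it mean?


Prefix: intra-
Example: intramural (intra- + mural)
Meaning = within


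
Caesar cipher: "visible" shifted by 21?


Word: "visible"
Shift: 21
Each letter → (letter + shift) mod 26:
  'v' (21) + 21 = 16 → 'q'
  'i' (8) + 21 = 3 → 'd'
  's' (18) + 21 = 13 → 'n'
  'i' (8) + 21 = 3 → 'd'
  'b' (1) + 21 = 22 → 'w'
  'l' (11) + 21 = 6 → 'g'
  'e' (4) + 21 = 25 → 'z'
Result = "qdndwgz"


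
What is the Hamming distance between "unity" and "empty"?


Comparing character by character (same length = 5):
  Pos 0: 'u' vs 'e' !=
  Pos 1: 'n' vs 'm' !=
  Pos 2: 'i' vs 'p' !=
  Pos 3: 't' vs 't' =
  Pos 4: 'y' vs 'y' =
Hamming distance = 3


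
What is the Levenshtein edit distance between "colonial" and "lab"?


Word 1: "colonial" (length 8)
Word 2: "lab" (length 3)
One optimal edit sequence (insert/delete/substitute each cost 1):
  1. delete 'c'  (+1)
  2. delete 'o'  (+1)
  3. keep 'l'
  4. delete 'o'  (+1)
  5. delete 'n'  (+1)
  6. delete 'i'  (+1)
  7. keep 'a'
  8. substitute 'l' -> 'b'  (+1)
Total edit operations: 6
Edit distance = 6


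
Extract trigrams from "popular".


Word: "popular" (length 7)
Number of trigrams = 7 - 3 + 1 = 5
  Position 0: "pop"
  Position 1: "opu"
  Position 2: "pul"
  Position 3: "ula"
  Position 4: "lar"
Trigrams = "pop", "opu", "pul", "ula", "lar"


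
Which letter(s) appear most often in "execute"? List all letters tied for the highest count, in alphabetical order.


Word: "execute"
Letter counts:
  'c': 1
  'e': 3
  't': 1
  'u': 1
  'x': 1
Maximum count = 3
Most frequent = 'e' (3 times each)


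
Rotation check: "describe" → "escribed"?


Word: "describe", Candidate: "escribed"
Method: check if candidate is substring of word+word
"describedescribe" contains "escribed"? Yes
Is rotation = Yes


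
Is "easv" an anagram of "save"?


Word 1: "save" → sorted: aesv
Word 2: "easv" → sorted: aesv
Same letters? aesv == aesv
Anagram = Yes


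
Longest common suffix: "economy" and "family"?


Word 1: "economy"
Word 2: "family"
Comparing from end:
  Pos -1: 'y' == 'y'
  Pos -2: 'm' != 'l' (stop)
LCS = "y" (length 1)


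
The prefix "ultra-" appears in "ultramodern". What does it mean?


Prefix: ultra-
Example: ultramodern = ultra- + modern
Meaning = beyond


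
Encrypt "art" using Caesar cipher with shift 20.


Word: "art"
Shift: 20
Each letter → (letter + shift) mod 26:
  'a' (0) + 20 = 20 → 'u'
  'r' (17) + 20 = 11 → 'l'
  't' (19) + 20 = 13 → 'n'
Result = "uln"


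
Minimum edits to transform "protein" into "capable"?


Word 1: "protein" (length 7)
Word 2: "capable" (length 7)
One optimal edit sequence (insert/delete/substitute each cost 1):
  1. substitute 'p' -> 'c'  (+1)
  2. substitute 'r' -> 'a'  (+1)
  3. substitute 'o' -> 'p'  (+1)
  4. substitute 't' -> 'a'  (+1)
  5. substitute 'e' -> 'b'  (+1)
  6. substitute 'i' -> 'l'  (+1)
  7. substitute 'n' -> 'e'  (+1)
Total edit operations: 7
Edit distance = 7


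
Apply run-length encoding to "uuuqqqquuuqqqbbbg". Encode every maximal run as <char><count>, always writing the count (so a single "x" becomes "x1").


String: "uuuqqqquuuqqqbbbg"
Scanning for consecutive runs:
  'u' x 3
  'q' x 4
  'u' x 3
  'q' x 3
  'b' x 3
  'g' x 1
RLE = "u3q4u3q3b3g1"


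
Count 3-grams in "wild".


Word: "wild" (length 4)
Number of 3-grams = length - 3 + 1 = 4 - 3 + 1
= 2


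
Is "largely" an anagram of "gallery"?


Word 1: "gallery" → sorted: aegllry
Word 2: "largely" → sorted: aegllry
Same letters? aegllry == aegllry
Anagram = Yes


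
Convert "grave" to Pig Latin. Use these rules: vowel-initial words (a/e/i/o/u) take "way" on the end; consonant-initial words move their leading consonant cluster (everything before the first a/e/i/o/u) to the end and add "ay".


Word: "grave"
Starts with consonant(s) → move to end, add 'ay'
Consonant cluster: "gr"
Pig Latin = "avegray"


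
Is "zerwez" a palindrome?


Word: "zerwez"
Reversed: "zewrez"
Forward == Backward? zerwez != zewrez
Palindrome = No


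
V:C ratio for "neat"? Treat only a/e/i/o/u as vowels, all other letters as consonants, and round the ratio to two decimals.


Word: "neat"
Vowels (a,e,i,o,u): 2
Consonants: 2
Ratio = 2/2
= 1.00


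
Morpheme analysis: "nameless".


Word: "nameless"
Morphemes: name / -less
Each morpheme carries meaning
= 2 morphemes


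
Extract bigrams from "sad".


Word: "sad" (length 3)
Number of bigrams = 3 - 2 + 1 = 2
  Position 0: "sa"
  Position 1: "ad"
Bigrams = "sa", "ad"


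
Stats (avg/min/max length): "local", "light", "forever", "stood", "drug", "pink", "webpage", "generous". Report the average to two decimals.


Lengths: "local"=5, "light"=5, "forever"=7, "stood"=5, "drug"=4, "pink"=4, "webpage"=7, "generous"=8
Sum = 45, Count = 8
Average = 45/8 = 5.63
= avg=5.63, min=4, max=8


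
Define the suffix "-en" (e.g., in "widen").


Suffix: -en
As in: widen -> wide + -en, with a spelling change
Meaning = to make / become


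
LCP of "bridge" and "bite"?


Word 1: "bridge"
Word 2: "bite"
Comparing from start:
  Pos 0: 'b' == 'b'
  Pos 1: 'r' != 'i' (stop)
LCP = "b" (length 1)


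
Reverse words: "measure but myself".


Original: "measure but myself"
Words (1..n): measure | but | myself
Reversed (n..1): myself | but | measure
Result = "myself but measure"


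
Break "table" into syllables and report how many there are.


Word: "table"
Syllable breakdown: ta-ble
Counting: 2 parts
= 2 syllables


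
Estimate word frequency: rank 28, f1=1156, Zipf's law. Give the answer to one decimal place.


Zipf's law: f(r) = f(1) / r
f(1) = 1156
f(28) = 1156 / 28
= 41.3 occurrences


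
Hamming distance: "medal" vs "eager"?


Comparing character by character (same length = 5):
  Pos 0: 'm' vs 'e' !=
  Pos 1: 'e' vs 'a' !=
  Pos 2: 'd' vs 'g' !=
  Pos 3: 'a' vs 'e' !=
  Pos 4: 'l' vs 'r' !=
Hamming distance = 5


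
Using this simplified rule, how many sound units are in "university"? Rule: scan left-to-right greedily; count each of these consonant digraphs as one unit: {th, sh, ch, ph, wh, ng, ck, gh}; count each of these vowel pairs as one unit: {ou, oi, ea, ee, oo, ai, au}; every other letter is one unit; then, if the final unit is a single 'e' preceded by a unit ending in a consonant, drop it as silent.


Word: "university" (10 letters)
Left-to-right scan:
  1. 'u' (letter)
  2. 'n' (letter)
  3. 'i' (letter)
  4. 'v' (letter)
  5. 'e' (letter)
  6. 'r' (letter)
  7. 's' (letter)
  8. 'i' (letter)
  9. 't' (letter)
  10. 'y' (letter)
Units from scan: 10
Sound units = 10 units


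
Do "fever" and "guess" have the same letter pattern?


Pattern of "fever": [0, 1, 2, 1, 3]
Pattern of "guess": [0, 1, 2, 3, 3]
Patterns do not match
Same pattern = No


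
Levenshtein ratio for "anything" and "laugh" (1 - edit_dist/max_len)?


Word 1: "anything" (length 8)
Word 2: "laugh" (length 5)
One optimal edit sequence:
  1. substitute 'a' -> 'l'  (+1)
  2. substitute 'n' -> 'a'  (+1)
  3. substitute 'y' -> 'u'  (+1)
  4. substitute 't' -> 'g'  (+1)
  5. keep 'h'
  6. delete 'i'  (+1)
  7. delete 'n'  (+1)
  8. delete 'g'  (+1)
Edit distance = 7
Max length = max(8, 5) = 8
Similarity = 1 - 7/8
= 0.1250


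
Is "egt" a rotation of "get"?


Word: "get", Candidate: "egt"
Method: check if candidate is substring of word+word
"getget" contains "egt"? No
Is rotation = No


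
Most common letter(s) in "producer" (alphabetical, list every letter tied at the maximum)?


Word: "producer"
Letter counts:
  'c': 1
  'd': 1
  'e': 1
  'o': 1
  'p': 1
  'r': 2
  'u': 1
Maximum count = 2
Most frequent = 'r' (2 times each)


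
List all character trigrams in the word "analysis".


Word: "analysis" (length 8)
Number of trigrams = 8 - 3 + 1 = 6
  Position 0: "ana"
  Position 1: "nal"
  Position 2: "aly"
  Position 3: "lys"
  Position 4: "ysi"
  Position 5: "sis"
Trigrams = "ana", "nal", "aly", "lys", "ysi", "sis"


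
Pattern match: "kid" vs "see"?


Pattern of "kid": [0, 1, 2]
Pattern of "see": [0, 1, 1]
Patterns do not match
Same pattern = No


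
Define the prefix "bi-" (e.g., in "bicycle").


Prefix: bi-
Example: bicycle = bi- + cycle
Meaning = two


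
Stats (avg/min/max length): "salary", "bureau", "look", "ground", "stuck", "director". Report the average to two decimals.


Lengths: "salary"=6, "bureau"=6, "look"=4, "ground"=6, "stuck"=5, "director"=8
Sum = 35, Count = 6
Average = 35/6 = 5.83
= avg=5.83, min=4, max=8


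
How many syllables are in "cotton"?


Word: "cotton"
Syllable breakdown: cot | ton
Counting: 2 parts
= 2 syllables


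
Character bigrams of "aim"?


Word: "aim" (length 3)
Number of bigrams = 3 - 2 + 1 = 2
  Position 0: "ai"
  Position 1: "im"
Bigrams = "ai", "im"


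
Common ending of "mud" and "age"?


Word 1: "mud"
Word 2: "age"
Comparing from end:
  Pos -1: 'd' != 'e' (stop)
LCS = "" (length 0)


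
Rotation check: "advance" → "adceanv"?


Word: "advance", Candidate: "adceanv"
Method: check if candidate is substring of word+word
"advanceadvance" contains "adceanv"? No
Is rotation = No


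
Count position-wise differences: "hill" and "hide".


Comparing character by character (same length = 4):
  Pos 0: 'h' vs 'h' =
  Pos 1: 'i' vs 'i' =
  Pos 2: 'l' vs 'd' !=
  Pos 3: 'l' vs 'e' !=
Hamming distance = 2


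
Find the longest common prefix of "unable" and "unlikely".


Word 1: "unable"
Word 2: "unlikely"
Comparing from start:
  Pos 0: 'u' == 'u'
  Pos 1: 'n' == 'n'
  Pos 2: 'a' != 'l' (stop)
LCP = "un" (length 2)


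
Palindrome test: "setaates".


Word: "setaates"
Reversed: "setaates"
Forward == Backward? setaates == setaates
Palindrome = Yes


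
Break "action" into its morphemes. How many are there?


Word: "action"
Morphemes: act | -ion
Each morpheme carries meaning
= 2 morphemes


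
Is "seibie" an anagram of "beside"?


Word 1: "beside" → sorted: bdeeis
Word 2: "seibie" → sorted: beeiis
Same letters? bdeeis != beeiis
Anagram = No


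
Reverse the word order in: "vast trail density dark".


Original: "vast trail density dark"
Words (1..n): vast | trail | density | dark
Reversed (n..1): dark | density | trail | vast
Result = "dark density trail vast"


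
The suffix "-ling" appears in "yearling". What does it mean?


Suffix: -ling
Example: yearling = year + -ling
Meaning = small / young


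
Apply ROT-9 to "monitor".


Word: "monitor"
Shift: 9
Each letter → (letter + shift) mod 26:
  'm' (12) + 9 = 21 → 'v'
  'o' (14) + 9 = 23 → 'x'
  'n' (13) + 9 = 22 → 'w'
  'i' (8) + 9 = 17 → 'r'
  't' (19) + 9 = 2 → 'c'
  'o' (14) + 9 = 23 → 'x'
  'r' (17) + 9 = 0 → 'a'
Result = "vxwrcxa"


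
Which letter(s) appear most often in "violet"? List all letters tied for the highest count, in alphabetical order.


Word: "violet"
Letter counts:
  'e': 1
  'i': 1
  'l': 1
  'o': 1
  't': 1
  'v': 1
Maximum count = 1
Most frequent = 'e', 'i', 'l', 'o', 't', 'v' (1 time each)


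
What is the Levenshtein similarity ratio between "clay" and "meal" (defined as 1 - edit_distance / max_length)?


Word 1: "clay" (length 4)
Word 2: "meal" (length 4)
One optimal edit sequence:
  1. substitute 'c' -> 'm'  (+1)
  2. substitute 'l' -> 'e'  (+1)
  3. keep 'a'
  4. substitute 'y' -> 'l'  (+1)
Edit distance = 3
Max length = max(4, 4) = 4
Similarity = 1 - 3/4
= 0.2500


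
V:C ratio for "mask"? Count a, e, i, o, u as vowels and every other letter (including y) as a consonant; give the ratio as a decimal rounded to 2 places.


Word: "mask"
Vowels (a,e,i,o,u): 1
Consonants: 3
Ratio = 1/3
= 0.33


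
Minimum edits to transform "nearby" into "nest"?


Word 1: "nearby" (length 6)
Word 2: "nest" (length 4)
One optimal edit sequence (insert/delete/substitute each cost 1):
  1. keep 'n'
  2. keep 'e'
  3. delete 'a'  (+1)
  4. delete 'r'  (+1)
  5. substitute 'b' -> 's'  (+1)
  6. substitute 'y' -> 't'  (+1)
Total edit operations: 4
Edit distance = 4


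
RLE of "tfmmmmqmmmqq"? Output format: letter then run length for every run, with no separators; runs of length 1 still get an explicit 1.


String: "tfmmmmqmmmqq"
Scanning for consecutive runs:
  't' x 1
  'f' x 1
  'm' x 4
  'q' x 1
  'm' x 3
  'q' x 2
RLE = "t1f1m4q1m3q2"


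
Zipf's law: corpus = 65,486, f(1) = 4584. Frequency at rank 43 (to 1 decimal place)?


Zipf's law: f(r) = f(1) / r
f(1) = 4584
f(43) = 4584 / 43
= 106.6 occurrences


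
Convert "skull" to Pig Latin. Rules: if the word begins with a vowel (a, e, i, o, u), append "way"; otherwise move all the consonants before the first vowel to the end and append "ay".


Word: "skull"
Starts with consonant(s) → move to end, add 'ay'
Consonant cluster: "sk"
Pig Latin = "ullskay"


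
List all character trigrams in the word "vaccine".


Word: "vaccine" (length 7)
Number of trigrams = 7 - 3 + 1 = 5
  Position 0: "vac"
  Position 1: "acc"
  Position 2: "cci"
  Position 3: "cin"
  Position 4: "ine"
Trigrams = "vac", "acc", "cci", "cin", "ine"


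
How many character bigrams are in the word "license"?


Word: "license" (length 7)
Number of 2-grams = length - 2 + 1 = 7 - 2 + 1
= 6


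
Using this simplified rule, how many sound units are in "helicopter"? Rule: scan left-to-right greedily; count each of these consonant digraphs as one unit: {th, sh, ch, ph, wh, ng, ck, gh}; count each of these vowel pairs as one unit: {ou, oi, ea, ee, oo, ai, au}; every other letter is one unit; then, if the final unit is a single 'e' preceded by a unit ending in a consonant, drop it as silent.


Word: "helicopter" (10 letters)
Left-to-right scan:
  1. 'h' (letter)
  2. 'e' (letter)
  3. 'l' (letter)
  4. 'i' (letter)
  5. 'c' (letter)
  6. 'o' (letter)
  7. 'p' (letter)
  8. 't' (letter)
  9. 'e' (letter)
  10. 'r' (letter)
Units from scan: 10
Sound units = 10 units


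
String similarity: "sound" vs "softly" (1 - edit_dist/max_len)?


Word 1: "sound" (length 5)
Word 2: "softly" (length 6)
One optimal edit sequence:
  1. keep 's'
  2. keep 'o'
  3. insert 'f'  (+1)
  4. substitute 'u' -> 't'  (+1)
  5. substitute 'n' -> 'l'  (+1)
  6. substitute 'd' -> 'y'  (+1)
Edit distance = 4
Max length = max(5, 6) = 6
Similarity = 1 - 4/6
= 0.3333


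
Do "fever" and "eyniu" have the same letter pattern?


Pattern of "fever": [0, 1, 2, 1, 3]
Pattern of "eyniu": [0, 1, 2, 3, 4]
Patterns do not match
Same pattern = No


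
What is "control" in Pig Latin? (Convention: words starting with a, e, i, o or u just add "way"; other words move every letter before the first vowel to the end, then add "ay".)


Word: "control"
Starts with consonant(s) → move to end, add 'ay'
Consonant cluster: "c"
Pig Latin = "ontrolcay"


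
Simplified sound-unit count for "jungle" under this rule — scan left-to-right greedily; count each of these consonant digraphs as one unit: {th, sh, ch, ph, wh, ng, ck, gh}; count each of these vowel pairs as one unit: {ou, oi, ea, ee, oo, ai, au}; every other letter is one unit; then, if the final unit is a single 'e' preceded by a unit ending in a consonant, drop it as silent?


Word: "jungle" (6 letters)
Left-to-right scan:
  1. 'j' (letter)
  2. 'u' (letter)
  3. 'ng' (digraph)
  4. 'l' (letter)
  5. 'e' (letter)
Units from scan: 5
Final unit is 'e' after a consonant -> drop as silent (-1)
Sound units = 4 units


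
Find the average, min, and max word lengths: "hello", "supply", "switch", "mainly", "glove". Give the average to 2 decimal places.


Lengths: "hello"=5, "supply"=6, "switch"=6, "mainly"=6, "glove"=5
Sum = 28, Count = 5
Average = 28/5 = 5.60
= avg=5.60, min=5, max=6


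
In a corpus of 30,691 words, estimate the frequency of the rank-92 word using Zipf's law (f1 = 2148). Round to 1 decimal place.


Zipf's law: f(r) = f(1) / r
f(1) = 2148
f(92) = 2148 / 92
= 23.3 occurrences


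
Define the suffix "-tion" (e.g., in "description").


Suffix: -tion
As in: description -> describe + -tion, with a spelling change
Meaning = act or process


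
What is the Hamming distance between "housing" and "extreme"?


Comparing character by character (same length = 7):
  Pos 0: 'h' vs 'e' !=
  Pos 1: 'o' vs 'x' !=
  Pos 2: 'u' vs 't' !=
  Pos 3: 's' vs 'r' !=
  Pos 4: 'i' vs 'e' !=
  Pos 5: 'n' vs 'm' !=
  Pos 6: 'g' vs 'e' !=
Hamming distance = 7


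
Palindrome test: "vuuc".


Word: "vuuc"
Reversed: "cuuv"
Forward == Backward? vuuc != cuuv
Palindrome = No


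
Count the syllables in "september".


Word: "september"
Syllable breakdown: sep | tem | ber
Counting: 3 parts
= 3 syllables


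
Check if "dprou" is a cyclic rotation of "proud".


Word: "proud", Candidate: "dprou"
Method: check if candidate is substring of word+word
"proudproud" contains "dprou"? Yes
Is rotation = Yes


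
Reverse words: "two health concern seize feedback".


Original: "two health concern seize feedback"
Words (1..n): two | health | concern | seize | feedback
Reversed (n..1): feedback | seize | concern | health | two
Result = "feedback seize concern health two"


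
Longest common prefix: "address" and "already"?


Word 1: "address"
Word 2: "already"
Comparing from start:
  Pos 0: 'a' == 'a'
  Pos 1: 'd' != 'l' (stop)
LCP = "a" (length 1)


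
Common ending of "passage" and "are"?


Word 1: "passage"
Word 2: "are"
Comparing from end:
  Pos -1: 'e' == 'e'
  Pos -2: 'g' != 'r' (stop)
LCS = "e" (length 1)


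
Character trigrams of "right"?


Word: "right" (length 5)
Number of trigrams = 5 - 3 + 1 = 3
  Position 0: "rig"
  Position 1: "igh"
  Position 2: "ght"
Trigrams = "rig", "igh", "ght"


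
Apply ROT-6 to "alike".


Word: "alike"
Shift: 6
Each letter → (letter + shift) mod 26:
  'a' (0) + 6 = 6 → 'g'
  'l' (11) + 6 = 17 → 'r'
  'i' (8) + 6 = 14 → 'o'
  'k' (10) + 6 = 16 → 'q'
  'e' (4) + 6 = 10 → 'k'
Result = "groqk"


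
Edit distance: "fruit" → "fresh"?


Word 1: "fruit" (length 5)
Word 2: "fresh" (length 5)
One optimal edit sequence (insert/delete/substitute each cost 1):
  1. keep 'f'
  2. keep 'r'
  3. substitute 'u' -> 'e'  (+1)
  4. substitute 'i' -> 's'  (+1)
  5. substitute 't' -> 'h'  (+1)
Total edit operations: 3
Edit distance = 3


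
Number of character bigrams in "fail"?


Word: "fail" (length 4)
Number of 2-grams = length - 2 + 1 = 4 - 2 + 1
= 3


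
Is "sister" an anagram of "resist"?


Word 1: "resist" → sorted: eirsst
Word 2: "sister" → sorted: eirsst
Same letters? eirsst == eirsst
Anagram = Yes


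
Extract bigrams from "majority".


Word: "majority" (length 8)
Number of bigrams = 8 - 2 + 1 = 7
  Position 0: "ma"
  Position 1: "aj"
  Position 2: "jo"
  Position 3: "or"
  Position 4: "ri"
  Position 5: "it"
  Position 6: "ty"
Bigrams = "ma", "aj", "jo", "or", "ri", "it", "ty"


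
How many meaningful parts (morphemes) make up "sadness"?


Word: "sadness"
Morphemes: sad | -ness
Each morpheme carries meaning
= 2 morphemes


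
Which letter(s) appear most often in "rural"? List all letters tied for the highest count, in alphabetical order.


Word: "rural"
Letter counts:
  'a': 1
  'l': 1
  'r': 2
  'u': 1
Maximum count = 2
Most frequent = 'r' (2 times each)


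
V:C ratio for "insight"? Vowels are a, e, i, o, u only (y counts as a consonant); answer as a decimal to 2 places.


Word: "insight"
Vowels (a,e,i,o,u): 2
Consonants: 5
Ratio = 2/5
= 0.40


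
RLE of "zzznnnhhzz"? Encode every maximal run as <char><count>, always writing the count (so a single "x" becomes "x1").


String: "zzznnnhhzz"
Scanning for consecutive runs:
  'z' x 3
  'n' x 3
  'h' x 2
  'z' x 2
RLE = "z3n3h2z2"


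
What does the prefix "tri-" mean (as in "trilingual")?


Prefix: tri-
Example: trilingual = tri- + lingual
Meaning = three


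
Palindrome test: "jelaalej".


Word: "jelaalej"
Reversed: "jelaalej"
Forward == Backward? jelaalej == jelaalej
Palindrome = Yes


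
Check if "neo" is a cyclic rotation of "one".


Word: "one", Candidate: "neo"
Method: check if candidate is substring of word+word
"oneone" contains "neo"? Yes
Is rotation = Yes


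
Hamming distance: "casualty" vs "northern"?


Comparing character by character (same length = 8):
  Pos 0: 'c' vs 'n' !=
  Pos 1: 'a' vs 'o' !=
  Pos 2: 's' vs 'r' !=
  Pos 3: 'u' vs 't' !=
  Pos 4: 'a' vs 'h' !=
  Pos 5: 'l' vs 'e' !=
  Pos 6: 't' vs 'r' !=
  Pos 7: 'y' vs 'n' !=
Hamming distance = 8


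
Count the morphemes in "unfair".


Word: "unfair"
Morphemes: un- + fair
Each morpheme carries meaning
= 2 morphemes


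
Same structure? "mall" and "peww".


Pattern of "mall": [0, 1, 2, 2]
Pattern of "peww": [0, 1, 2, 2]
Patterns match
Same pattern = Yes


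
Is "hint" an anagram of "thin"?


Word 1: "thin" → sorted: hint
Word 2: "hint" → sorted: hint
Same letters? hint == hint
Anagram = Yes


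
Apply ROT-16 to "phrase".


Word: "phrase"
Shift: 16
Each letter → (letter + shift) mod 26:
  'p' (15) + 16 = 5 → 'f'
  'h' (7) + 16 = 23 → 'x'
  'r' (17) + 16 = 7 → 'h'
  'a' (0) + 16 = 16 → 'q'
  's' (18) + 16 = 8 → 'i'
  'e' (4) + 16 = 20 → 'u'
Result = "fxhqiu"


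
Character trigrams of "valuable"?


Word: "valuable" (length 8)
Number of trigrams = 8 - 3 + 1 = 6
  Position 0: "val"
  Position 1: "alu"
  Position 2: "lua"
  Position 3: "uab"
  Position 4: "abl"
  Position 5: "ble"
Trigrams = "val", "alu", "lua", "uab", "abl", "ble"


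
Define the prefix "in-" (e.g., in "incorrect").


Prefix: in-
Example: incorrect (in- + correct)
Meaning = not / into


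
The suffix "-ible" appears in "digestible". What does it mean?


Suffix: -ible
Example: digestible = digest + -ible
Meaning = capable of


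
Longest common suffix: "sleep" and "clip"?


Word 1: "sleep"
Word 2: "clip"
Comparing from end:
  Pos -1: 'p' == 'p'
  Pos -2: 'e' != 'i' (stop)
LCS = "p" (length 1)


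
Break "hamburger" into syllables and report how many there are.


Word: "hamburger"
Syllable breakdown: ham-bur-ger
Counting: 3 parts
= 3 syllables


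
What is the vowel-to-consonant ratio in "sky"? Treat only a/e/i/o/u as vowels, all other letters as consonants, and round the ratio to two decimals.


Word: "sky"
Vowels (a,e,i,o,u): 0
Consonants: 3
Ratio = 0/3
= 0.00


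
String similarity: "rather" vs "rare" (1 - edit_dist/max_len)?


Word 1: "rather" (length 6)
Word 2: "rare" (length 4)
One optimal edit sequence:
  1. keep 'r'
  2. keep 'a'
  3. delete 't'  (+1)
  4. substitute 'h' -> 'r'  (+1)
  5. keep 'e'
  6. delete 'r'  (+1)
Edit distance = 3
Max length = max(6, 4) = 6
Similarity = 1 - 3/6
= 0.5000


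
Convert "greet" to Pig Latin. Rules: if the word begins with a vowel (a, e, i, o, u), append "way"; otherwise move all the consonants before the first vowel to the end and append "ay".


Word: "greet"
Starts with consonant(s) → move to end, add 'ay'
Consonant cluster: "gr"
Pig Latin = "eetgray"


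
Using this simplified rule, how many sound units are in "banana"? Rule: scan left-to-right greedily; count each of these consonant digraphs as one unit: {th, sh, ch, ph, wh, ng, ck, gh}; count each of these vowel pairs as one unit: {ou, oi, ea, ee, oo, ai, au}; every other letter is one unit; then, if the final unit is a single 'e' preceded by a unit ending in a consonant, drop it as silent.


Word: "banana" (6 letters)
Left-to-right scan:
  (1) 'b' (letter)
  (2) 'a' (letter)
  (3) 'n' (letter)
  (4) 'a' (letter)
  (5) 'n' (letter)
  (6) 'a' (letter)
Units from scan: 6
Sound units = 6 units


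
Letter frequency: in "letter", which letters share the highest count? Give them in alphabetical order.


Word: "letter"
Letter counts:
  'e': 2
  'l': 1
  'r': 1
  't': 2
Maximum count = 2
Most frequent = 'e', 't' (2 times each)


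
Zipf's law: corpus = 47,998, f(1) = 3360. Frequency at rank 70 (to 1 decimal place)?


Zipf's law: f(r) = f(1) / r
f(1) = 3360
f(70) = 3360 / 70
= 48.0 occurrences


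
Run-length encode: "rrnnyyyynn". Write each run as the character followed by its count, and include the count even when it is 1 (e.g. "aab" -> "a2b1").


String: "rrnnyyyynn"
Scanning for consecutive runs:
  'r' x 2
  'n' x 2
  'y' x 4
  'n' x 2
RLE = "r2n2y4n2"


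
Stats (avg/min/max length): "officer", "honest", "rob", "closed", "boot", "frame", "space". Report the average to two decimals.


Lengths: "officer"=7, "honest"=6, "rob"=3, "closed"=6, "boot"=4, "frame"=5, "space"=5
Sum = 36, Count = 7
Average = 36/7 = 5.14
= avg=5.14, min=3, max=7


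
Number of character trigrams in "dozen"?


Word: "dozen" (length 5)
Number of 3-grams = length - 3 + 1 = 5 - 3 + 1
= 3


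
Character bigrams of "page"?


Word: "page" (length 4)
Number of bigrams = 4 - 2 + 1 = 3
  Position 0: "pa"
  Position 1: "ag"
  Position 2: "ge"
Bigrams = "pa", "ag", "ge"


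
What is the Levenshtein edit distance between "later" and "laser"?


Word 1: "later" (length 5)
Word 2: "laser" (length 5)
One optimal edit sequence (insert/delete/substitute each cost 1):
  1. keep 'l'
  2. keep 'a'
  3. substitute 't' -> 's'  (+1)
  4. keep 'e'
  5. keep 'r'
Total edit operations: 1
Edit distance = 1


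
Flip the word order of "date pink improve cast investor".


Original: "date pink improve cast investor"
Words (1..n): date | pink | improve | cast | investor
Reversed (n..1): investor | cast | improve | pink | date
Result = "investor cast improve pink date"


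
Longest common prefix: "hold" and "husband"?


Word 1: "hold"
Word 2: "husband"
Comparing from start:
  Pos 0: 'h' == 'h'
  Pos 1: 'o' != 'u' (stop)
LCP = "h" (length 1)


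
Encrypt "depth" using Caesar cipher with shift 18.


Word: "depth"
Shift: 18
Each letter → (letter + shift) mod 26:
  'd' (3) + 18 = 21 → 'v'
  'e' (4) + 18 = 22 → 'w'
  'p' (15) + 18 = 7 → 'h'
  't' (19) + 18 = 11 → 'l'
  'h' (7) + 18 = 25 → 'z'
Result = "vwhlz"


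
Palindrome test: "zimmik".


Word: "zimmik"
Reversed: "kimmiz"
Forward == Backward? zimmik != kimmiz
Palindrome = No


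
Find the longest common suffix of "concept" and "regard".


Word 1: "concept"
Word 2: "regard"
Comparing from end:
  Pos -1: 't' != 'd' (stop)
LCS = "" (length 0)


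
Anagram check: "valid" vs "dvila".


Word 1: "valid" → sorted: adilv
Word 2: "dvila" → sorted: adilv
Same letters? adilv == adilv
Anagram = Yes


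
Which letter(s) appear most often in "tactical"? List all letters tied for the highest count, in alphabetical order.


Word: "tactical"
Letter counts:
  'a': 2
  'c': 2
  'i': 1
  'l': 1
  't': 2
Maximum count = 2
Most frequent = 'a', 'c', 't' (2 times each)


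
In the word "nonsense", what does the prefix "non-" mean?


Prefix: non-
As in: nonsense -> non- + sense
Meaning = not


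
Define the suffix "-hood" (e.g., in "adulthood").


Suffix: -hood
As in: adulthood -> adult + -hood
Meaning = state / condition


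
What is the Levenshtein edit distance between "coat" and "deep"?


Word 1: "coat" (length 4)
Word 2: "deep" (length 4)
One optimal edit sequence (insert/delete/substitute each cost 1):
  1. substitute 'c' -> 'd'  (+1)
  2. substitute 'o' -> 'e'  (+1)
  3. substitute 'a' -> 'e'  (+1)
  4. substitute 't' -> 'p'  (+1)
Total edit operations: 4
Edit distance = 4


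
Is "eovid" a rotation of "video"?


Word: "video", Candidate: "eovid"
Method: check if candidate is substring of word+word
"videovideo" contains "eovid"? Yes
Is rotation = Yes
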